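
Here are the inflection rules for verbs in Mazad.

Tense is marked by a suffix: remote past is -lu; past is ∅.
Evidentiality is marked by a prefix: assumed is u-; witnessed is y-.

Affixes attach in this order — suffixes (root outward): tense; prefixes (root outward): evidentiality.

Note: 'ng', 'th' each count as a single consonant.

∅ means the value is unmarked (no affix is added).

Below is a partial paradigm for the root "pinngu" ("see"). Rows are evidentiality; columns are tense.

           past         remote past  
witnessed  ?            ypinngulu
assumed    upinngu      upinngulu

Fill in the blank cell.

Attach evidentiality witnessed y- → ypinngu.
tense = past: zero marking, form stays ypinngu.

ypinngu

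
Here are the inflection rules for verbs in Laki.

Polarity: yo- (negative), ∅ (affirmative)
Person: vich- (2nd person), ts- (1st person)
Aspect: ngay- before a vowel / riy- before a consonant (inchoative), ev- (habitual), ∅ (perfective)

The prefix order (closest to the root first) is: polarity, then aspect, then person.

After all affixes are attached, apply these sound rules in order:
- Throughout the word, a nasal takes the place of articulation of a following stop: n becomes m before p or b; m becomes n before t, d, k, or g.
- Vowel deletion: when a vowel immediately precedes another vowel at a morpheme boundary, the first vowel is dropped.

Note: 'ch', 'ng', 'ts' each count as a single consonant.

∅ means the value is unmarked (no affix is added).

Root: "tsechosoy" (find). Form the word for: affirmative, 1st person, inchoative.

tsriytsechosoy

polarity = affirmative: zero marking, form stays tsechosoy.
Attach aspect inchoative riy- (before consonant 'ts') → riytsechosoy.
Attach person 1st person ts- → tsriytsechosoy.
Nasal assimilation: no change.
Vowel deletion: no change.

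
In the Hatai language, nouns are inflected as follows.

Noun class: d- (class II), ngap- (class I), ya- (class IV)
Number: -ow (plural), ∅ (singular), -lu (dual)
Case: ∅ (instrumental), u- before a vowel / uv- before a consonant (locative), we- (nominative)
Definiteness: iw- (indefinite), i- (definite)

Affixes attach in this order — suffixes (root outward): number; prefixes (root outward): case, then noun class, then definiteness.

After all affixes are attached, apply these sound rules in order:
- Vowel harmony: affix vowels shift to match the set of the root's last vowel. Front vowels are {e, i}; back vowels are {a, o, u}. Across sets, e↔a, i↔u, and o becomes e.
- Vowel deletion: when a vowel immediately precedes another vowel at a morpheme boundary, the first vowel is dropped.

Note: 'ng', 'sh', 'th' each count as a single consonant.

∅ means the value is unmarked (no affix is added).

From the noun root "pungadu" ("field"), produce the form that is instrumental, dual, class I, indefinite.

case = instrumental: zero marking, form stays pungadu.
Attach noun class class I ngap- → ngappungadu.
Attach definiteness indefinite iw- → iwngappungadu.
Attach number dual -lu → iwngappungadulu.
Apply vowel harmony: iwngappungadulu → uwngappungadulu.
Vowel deletion: no change.

uwngappungadulu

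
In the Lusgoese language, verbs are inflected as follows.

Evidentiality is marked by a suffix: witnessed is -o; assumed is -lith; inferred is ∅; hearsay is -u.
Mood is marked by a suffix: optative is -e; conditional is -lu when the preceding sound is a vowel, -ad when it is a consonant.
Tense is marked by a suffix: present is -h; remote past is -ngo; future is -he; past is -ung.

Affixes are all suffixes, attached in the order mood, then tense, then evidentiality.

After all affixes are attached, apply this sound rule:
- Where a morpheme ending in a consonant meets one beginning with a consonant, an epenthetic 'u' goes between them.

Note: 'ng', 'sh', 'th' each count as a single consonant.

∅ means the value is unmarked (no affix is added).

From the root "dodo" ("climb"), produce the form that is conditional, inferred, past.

Attach mood conditional -lu (after vowel 'o') → dodolu.
Attach tense past -ung → dodoluung.
evidentiality = inferred: zero marking, form stays dodoluung.
Epenthesis: no change.

dodoluung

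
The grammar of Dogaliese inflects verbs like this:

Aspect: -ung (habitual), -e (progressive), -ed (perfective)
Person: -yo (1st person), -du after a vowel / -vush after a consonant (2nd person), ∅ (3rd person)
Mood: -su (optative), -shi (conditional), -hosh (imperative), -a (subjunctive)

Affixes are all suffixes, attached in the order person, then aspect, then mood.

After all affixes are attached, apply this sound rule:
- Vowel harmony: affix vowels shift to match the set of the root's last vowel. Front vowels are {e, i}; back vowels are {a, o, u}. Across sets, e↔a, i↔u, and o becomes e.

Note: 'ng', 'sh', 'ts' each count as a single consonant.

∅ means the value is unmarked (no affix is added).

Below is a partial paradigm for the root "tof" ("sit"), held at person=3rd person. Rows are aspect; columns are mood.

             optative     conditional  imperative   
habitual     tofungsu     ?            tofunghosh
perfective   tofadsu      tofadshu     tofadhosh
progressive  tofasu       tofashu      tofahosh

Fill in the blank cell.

person = 3rd person: zero marking, form stays tof.
Attach aspect habitual -ung → tofung.
Attach mood conditional -shi → tofungshi.
Apply vowel harmony: tofungshi → tofungshu.

tofungshu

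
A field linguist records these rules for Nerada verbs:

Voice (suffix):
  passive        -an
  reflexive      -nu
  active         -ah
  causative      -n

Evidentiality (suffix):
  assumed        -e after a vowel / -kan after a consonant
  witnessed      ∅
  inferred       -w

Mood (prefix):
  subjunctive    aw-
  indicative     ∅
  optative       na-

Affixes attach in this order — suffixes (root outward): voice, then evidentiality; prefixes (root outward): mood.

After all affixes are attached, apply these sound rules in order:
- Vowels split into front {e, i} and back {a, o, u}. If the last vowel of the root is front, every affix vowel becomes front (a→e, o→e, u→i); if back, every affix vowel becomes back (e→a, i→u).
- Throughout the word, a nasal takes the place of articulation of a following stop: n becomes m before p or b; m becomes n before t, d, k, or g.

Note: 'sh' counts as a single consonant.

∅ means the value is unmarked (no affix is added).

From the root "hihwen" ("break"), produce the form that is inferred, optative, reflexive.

nehihwenniw

Attach voice reflexive -nu → hihwennu.
Attach evidentiality inferred -w → hihwennuw.
Attach mood optative na- → nahihwennuw.
Apply vowel harmony: nahihwennuw → nehihwenniw.
Nasal assimilation: no change.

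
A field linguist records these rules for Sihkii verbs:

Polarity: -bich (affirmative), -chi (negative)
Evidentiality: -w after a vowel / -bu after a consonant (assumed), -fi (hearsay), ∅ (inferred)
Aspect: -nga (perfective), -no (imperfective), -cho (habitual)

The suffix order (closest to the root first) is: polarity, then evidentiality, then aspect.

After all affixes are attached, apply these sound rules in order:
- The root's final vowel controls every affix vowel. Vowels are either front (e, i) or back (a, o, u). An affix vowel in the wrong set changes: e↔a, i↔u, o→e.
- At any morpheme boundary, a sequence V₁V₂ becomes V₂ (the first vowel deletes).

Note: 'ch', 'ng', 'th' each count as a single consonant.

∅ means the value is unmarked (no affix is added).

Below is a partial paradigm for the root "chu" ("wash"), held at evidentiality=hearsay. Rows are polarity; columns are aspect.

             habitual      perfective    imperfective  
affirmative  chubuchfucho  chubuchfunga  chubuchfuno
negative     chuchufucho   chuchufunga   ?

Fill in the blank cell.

chuchufuno

Attach polarity negative -chi → chuchi.
Attach evidentiality hearsay -fi → chuchifi.
Attach aspect imperfective -no → chuchifino.
Apply vowel harmony: chuchifino → chuchufuno.
Vowel deletion: no change.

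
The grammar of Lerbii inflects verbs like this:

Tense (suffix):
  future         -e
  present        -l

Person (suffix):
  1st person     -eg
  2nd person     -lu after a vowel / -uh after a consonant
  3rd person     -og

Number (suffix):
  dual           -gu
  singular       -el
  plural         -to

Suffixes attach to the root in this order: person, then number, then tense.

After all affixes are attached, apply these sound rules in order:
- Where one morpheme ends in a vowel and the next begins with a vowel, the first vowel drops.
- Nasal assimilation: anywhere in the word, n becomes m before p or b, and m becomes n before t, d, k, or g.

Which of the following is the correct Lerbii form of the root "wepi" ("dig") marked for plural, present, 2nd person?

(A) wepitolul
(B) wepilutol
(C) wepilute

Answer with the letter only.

Attach person 2nd person -lu (after vowel 'i') → wepilu.
Attach number plural -to → wepiluto.
Attach tense present -l → wepilutol.
Vowel deletion: no change.
Nasal assimilation: no change.
So the correct form is wepilutol, option (B).
(A) wepitolul is wrong: it has the affixes in the wrong order.
(C) wepilute is wrong: it uses future instead of present for tense.

B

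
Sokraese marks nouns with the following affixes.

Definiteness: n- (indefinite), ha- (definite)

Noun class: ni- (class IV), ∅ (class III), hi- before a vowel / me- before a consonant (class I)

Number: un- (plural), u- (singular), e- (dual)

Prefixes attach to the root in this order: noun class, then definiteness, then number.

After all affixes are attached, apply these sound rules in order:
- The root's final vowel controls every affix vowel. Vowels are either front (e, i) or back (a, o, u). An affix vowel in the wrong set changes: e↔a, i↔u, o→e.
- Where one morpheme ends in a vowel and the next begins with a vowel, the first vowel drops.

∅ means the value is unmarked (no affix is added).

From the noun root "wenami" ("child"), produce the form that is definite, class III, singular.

ihewenami

noun class = class III: zero marking, form stays wenami.
Attach definiteness definite ha- → hawenami.
Attach number singular u- → uhawenami.
Apply vowel harmony: uhawenami → ihewenami.
Vowel deletion: no change.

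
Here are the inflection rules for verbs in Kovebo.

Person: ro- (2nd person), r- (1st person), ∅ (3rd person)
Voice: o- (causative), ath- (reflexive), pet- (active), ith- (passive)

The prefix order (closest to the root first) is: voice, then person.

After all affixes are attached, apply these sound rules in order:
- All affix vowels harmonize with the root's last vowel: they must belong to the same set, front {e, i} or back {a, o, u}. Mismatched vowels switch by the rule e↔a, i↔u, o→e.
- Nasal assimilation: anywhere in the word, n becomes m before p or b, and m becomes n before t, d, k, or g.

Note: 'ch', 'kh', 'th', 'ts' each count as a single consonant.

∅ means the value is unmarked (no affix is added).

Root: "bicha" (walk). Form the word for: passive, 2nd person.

Attach voice passive ith- → ithbicha.
Attach person 2nd person ro- → roithbicha.
Apply vowel harmony: roithbicha → routhbicha.
Nasal assimilation: no change.

routhbicha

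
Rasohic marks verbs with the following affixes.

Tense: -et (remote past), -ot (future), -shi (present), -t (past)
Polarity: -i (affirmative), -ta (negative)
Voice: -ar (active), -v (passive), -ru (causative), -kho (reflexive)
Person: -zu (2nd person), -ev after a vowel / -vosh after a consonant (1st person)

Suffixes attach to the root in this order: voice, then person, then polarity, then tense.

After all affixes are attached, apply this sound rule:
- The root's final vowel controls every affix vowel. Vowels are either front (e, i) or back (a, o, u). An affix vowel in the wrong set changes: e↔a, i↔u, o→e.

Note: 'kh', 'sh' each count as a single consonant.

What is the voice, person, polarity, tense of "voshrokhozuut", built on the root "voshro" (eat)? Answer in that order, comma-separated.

Segment: voshro-kho-zu-i-t.
voice: -kho → reflexive.
person: -zu → 2nd person.
polarity: -i → affirmative.
tense: -t → past.

reflexive, 2nd person, affirmative, past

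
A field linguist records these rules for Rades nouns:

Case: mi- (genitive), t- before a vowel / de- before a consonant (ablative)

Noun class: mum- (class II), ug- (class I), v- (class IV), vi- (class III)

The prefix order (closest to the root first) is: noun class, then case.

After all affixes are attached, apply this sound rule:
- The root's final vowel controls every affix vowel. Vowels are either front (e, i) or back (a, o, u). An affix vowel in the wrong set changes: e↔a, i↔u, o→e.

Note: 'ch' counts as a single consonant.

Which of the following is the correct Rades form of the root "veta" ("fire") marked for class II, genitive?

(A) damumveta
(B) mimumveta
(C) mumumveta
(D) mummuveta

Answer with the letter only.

Attach noun class class II mum- → mumveta.
Attach case genitive mi- → mimumveta.
Apply vowel harmony: mimumveta → mumumveta.
So the correct form is mumumveta, option (C).
(A) damumveta is wrong: it uses ablative instead of genitive for case.
(B) mimumveta is wrong: it fails to apply the sound rule(s).
(D) mummuveta is wrong: it has the affixes in the wrong order.

C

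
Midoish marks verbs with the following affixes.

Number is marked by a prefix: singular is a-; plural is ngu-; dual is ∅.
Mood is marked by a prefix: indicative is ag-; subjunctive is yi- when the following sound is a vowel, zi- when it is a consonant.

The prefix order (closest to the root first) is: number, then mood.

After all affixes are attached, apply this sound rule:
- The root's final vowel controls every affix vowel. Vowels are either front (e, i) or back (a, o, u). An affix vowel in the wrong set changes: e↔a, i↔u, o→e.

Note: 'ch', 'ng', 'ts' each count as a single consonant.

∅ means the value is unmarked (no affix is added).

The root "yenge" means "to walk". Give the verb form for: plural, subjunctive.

Attach number plural ngu- → nguyenge.
Attach mood subjunctive zi- (before consonant 'ng') → zinguyenge.
Apply vowel harmony: zinguyenge → zingiyenge.

zingiyenge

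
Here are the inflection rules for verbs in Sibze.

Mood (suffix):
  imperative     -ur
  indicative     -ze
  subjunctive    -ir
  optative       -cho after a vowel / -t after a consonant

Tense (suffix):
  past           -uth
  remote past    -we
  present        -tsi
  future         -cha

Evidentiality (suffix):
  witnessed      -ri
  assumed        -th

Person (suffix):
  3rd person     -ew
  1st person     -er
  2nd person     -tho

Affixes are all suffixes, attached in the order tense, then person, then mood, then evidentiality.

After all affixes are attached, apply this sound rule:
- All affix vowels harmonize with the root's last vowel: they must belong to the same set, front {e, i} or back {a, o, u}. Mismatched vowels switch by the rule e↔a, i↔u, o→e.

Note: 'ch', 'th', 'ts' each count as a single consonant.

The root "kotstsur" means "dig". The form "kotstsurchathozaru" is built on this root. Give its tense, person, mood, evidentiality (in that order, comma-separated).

future, 2nd person, indicative, witnessed

Segment: kotstsur-cha-tho-ze-ri.
tense: -cha → future.
person: -tho → 2nd person.
mood: -ze → indicative.
evidentiality: -ri → witnessed.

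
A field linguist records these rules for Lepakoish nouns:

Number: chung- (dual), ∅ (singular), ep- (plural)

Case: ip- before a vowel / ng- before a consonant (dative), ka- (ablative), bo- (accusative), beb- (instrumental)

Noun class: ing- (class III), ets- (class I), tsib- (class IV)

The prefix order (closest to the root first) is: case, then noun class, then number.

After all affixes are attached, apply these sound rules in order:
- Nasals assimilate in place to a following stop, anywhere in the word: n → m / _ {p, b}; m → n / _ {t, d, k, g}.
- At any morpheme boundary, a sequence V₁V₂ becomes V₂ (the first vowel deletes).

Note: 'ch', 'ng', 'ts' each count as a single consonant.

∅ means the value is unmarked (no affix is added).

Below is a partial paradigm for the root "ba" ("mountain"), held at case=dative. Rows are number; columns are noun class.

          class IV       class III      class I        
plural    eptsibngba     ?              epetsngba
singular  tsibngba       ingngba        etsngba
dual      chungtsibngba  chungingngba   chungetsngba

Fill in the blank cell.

epingngba

Attach case dative ng- (before consonant 'b') → ngba.
Attach noun class class III ing- → ingngba.
Attach number plural ep- → epingngba.
Nasal assimilation: no change.
Vowel deletion: no change.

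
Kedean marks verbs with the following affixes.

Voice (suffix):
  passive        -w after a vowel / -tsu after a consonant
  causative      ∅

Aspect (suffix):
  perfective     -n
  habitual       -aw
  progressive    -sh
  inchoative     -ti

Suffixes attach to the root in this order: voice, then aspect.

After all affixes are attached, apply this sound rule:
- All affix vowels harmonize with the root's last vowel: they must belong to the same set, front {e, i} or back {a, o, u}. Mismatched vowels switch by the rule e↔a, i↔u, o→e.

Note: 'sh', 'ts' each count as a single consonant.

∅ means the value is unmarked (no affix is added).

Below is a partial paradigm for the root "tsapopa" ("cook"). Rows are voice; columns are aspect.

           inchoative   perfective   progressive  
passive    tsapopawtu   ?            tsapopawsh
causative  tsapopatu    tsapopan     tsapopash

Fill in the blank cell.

Attach voice passive -w (after vowel 'a') → tsapopaw.
Attach aspect perfective -n → tsapopawn.
Vowel harmony: no change.

tsapopawn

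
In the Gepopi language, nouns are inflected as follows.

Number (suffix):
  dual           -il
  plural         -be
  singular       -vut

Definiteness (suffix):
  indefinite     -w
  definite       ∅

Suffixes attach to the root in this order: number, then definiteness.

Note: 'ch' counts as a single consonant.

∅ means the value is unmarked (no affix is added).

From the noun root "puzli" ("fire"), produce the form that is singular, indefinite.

Attach number singular -vut → puzlivut.
Attach definiteness indefinite -w → puzlivutw.

puzlivutw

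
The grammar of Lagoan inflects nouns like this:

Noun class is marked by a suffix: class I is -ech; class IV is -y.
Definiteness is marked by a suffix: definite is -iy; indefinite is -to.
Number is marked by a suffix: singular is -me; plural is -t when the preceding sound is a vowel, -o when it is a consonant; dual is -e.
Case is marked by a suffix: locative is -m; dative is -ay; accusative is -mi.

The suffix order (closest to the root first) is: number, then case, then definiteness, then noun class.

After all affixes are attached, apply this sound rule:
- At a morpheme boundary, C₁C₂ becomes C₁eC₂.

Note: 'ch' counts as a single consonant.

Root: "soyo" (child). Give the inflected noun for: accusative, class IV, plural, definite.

soyotemiiyey

Attach number plural -t (after vowel 'o') → soyot.
Attach case accusative -mi → soyotmi.
Attach definiteness definite -iy → soyotmiiy.
Attach noun class class IV -y → soyotmiiyy.
Apply epenthesis: soyotmiiyy → soyotemiiyey.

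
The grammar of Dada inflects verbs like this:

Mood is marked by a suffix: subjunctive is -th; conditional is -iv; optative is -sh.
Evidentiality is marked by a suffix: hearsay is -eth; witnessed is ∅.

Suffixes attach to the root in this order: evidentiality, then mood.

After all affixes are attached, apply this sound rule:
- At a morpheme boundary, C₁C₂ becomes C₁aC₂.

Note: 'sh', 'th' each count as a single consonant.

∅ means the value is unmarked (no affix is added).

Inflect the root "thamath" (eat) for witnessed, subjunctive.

thamathath

evidentiality = witnessed: zero marking, form stays thamath.
Attach mood subjunctive -th → thamathth.
Apply epenthesis: thamathth → thamathath.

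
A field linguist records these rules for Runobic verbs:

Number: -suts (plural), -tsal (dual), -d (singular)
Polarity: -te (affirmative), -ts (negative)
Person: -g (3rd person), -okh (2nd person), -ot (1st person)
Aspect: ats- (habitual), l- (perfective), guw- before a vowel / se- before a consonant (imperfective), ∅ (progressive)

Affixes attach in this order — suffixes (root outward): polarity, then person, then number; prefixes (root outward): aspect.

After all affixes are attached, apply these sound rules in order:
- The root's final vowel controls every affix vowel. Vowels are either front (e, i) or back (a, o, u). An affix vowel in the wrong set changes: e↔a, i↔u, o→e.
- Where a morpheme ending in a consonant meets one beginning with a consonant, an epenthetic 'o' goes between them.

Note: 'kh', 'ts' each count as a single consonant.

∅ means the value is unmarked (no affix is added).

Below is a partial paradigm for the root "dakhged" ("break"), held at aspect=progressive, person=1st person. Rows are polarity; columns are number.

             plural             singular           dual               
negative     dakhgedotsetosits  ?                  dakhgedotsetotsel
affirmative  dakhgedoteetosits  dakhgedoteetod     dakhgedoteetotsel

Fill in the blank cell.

Attach polarity negative -ts → dakhgedts.
aspect = progressive: zero marking, form stays dakhgedts.
Attach person 1st person -ot → dakhgedtsot.
Attach number singular -d → dakhgedtsotd.
Apply vowel harmony: dakhgedtsotd → dakhgedtsetd.
Apply epenthesis: dakhgedtsetd → dakhgedotsetod.

dakhgedotsetod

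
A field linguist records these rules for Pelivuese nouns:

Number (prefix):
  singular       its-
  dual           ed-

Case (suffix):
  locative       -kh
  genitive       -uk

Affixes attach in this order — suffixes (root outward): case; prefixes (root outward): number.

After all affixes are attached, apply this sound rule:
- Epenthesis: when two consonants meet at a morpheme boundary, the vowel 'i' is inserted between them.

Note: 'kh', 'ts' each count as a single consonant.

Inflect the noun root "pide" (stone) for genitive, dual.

Attach number dual ed- → edpide.
Attach case genitive -uk → edpideuk.
Apply epenthesis: edpideuk → edipideuk.

edipideuk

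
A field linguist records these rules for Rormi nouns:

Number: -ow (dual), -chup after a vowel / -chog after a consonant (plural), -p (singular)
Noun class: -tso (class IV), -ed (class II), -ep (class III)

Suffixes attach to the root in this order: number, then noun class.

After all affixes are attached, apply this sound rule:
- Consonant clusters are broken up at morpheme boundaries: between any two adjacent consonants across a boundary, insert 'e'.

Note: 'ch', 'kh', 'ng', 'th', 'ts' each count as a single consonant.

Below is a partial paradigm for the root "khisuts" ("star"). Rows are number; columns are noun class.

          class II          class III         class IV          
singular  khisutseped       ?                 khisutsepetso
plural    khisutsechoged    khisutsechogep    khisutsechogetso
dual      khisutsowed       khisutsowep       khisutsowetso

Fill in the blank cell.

Attach number singular -p → khisutsp.
Attach noun class class III -ep → khisutspep.
Apply epenthesis: khisutspep → khisutsepep.

khisutsepep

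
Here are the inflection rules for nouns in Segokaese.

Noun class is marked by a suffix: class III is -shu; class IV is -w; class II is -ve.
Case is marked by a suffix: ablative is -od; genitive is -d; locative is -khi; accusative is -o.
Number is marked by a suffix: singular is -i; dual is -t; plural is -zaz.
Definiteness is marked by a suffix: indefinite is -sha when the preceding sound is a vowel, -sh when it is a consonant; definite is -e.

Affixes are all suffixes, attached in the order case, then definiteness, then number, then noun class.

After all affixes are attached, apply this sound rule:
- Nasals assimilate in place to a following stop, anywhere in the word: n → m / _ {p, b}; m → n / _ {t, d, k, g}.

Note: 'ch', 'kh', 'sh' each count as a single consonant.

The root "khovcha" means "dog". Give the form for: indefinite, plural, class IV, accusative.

Attach case accusative -o → khovchao.
Attach definiteness indefinite -sha (after vowel 'o') → khovchaosha.
Attach number plural -zaz → khovchaoshazaz.
Attach noun class class IV -w → khovchaoshazazw.
Nasal assimilation: no change.

khovchaoshazazw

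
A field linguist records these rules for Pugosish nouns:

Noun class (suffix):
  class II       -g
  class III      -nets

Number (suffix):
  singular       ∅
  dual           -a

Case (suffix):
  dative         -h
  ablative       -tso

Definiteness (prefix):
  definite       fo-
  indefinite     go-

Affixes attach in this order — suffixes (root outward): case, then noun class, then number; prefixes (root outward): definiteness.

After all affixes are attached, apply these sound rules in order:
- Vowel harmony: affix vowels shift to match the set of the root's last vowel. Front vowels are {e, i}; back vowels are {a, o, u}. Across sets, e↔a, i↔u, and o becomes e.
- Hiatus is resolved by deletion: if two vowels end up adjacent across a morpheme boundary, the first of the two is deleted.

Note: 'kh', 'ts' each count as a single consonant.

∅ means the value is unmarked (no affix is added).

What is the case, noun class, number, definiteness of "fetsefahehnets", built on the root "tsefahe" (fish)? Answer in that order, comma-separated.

dative, class III, singular, definite

Segment: fo-tsefahe-h-nets.
case: -h → dative.
noun class: -nets → class III.
number: ∅ → singular.
definiteness: fo- → definite.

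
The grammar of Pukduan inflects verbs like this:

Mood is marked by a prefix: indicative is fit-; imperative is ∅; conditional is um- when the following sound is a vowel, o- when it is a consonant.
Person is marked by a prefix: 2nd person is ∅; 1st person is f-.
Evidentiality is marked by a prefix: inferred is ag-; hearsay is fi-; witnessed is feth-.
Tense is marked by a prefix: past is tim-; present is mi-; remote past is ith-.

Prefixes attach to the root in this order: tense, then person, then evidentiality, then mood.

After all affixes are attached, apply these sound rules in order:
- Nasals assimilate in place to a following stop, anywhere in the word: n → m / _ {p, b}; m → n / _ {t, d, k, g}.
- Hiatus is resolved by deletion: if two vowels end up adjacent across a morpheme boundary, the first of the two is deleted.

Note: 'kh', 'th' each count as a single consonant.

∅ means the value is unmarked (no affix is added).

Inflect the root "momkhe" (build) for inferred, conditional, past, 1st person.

Attach tense past tim- → timmomkhe.
Attach person 1st person f- → ftimmomkhe.
Attach evidentiality inferred ag- → agftimmomkhe.
Attach mood conditional um- (before vowel 'a') → umagftimmomkhe.
Nasal assimilation: no change.
Vowel deletion: no change.

umagftimmomkhe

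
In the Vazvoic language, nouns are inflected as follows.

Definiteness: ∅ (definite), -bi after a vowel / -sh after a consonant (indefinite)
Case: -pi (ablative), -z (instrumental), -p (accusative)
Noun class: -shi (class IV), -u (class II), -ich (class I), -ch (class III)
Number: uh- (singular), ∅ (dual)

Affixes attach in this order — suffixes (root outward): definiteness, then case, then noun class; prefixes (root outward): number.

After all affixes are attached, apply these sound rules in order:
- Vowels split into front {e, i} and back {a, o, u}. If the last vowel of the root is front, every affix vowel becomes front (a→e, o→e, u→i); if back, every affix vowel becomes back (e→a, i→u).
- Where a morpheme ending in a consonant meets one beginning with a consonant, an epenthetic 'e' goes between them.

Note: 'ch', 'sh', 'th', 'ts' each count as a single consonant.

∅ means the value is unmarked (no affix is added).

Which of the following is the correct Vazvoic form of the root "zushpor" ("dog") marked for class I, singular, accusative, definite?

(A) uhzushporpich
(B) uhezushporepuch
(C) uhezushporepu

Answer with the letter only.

definiteness = definite: zero marking, form stays zushpor.
Attach number singular uh- → uhzushpor.
Attach case accusative -p → uhzushporp.
Attach noun class class I -ich → uhzushporpich.
Apply vowel harmony: uhzushporpich → uhzushporpuch.
Apply epenthesis: uhzushporpuch → uhezushporepuch.
So the correct form is uhezushporepuch, option (B).
(C) uhezushporepu is wrong: it uses class II instead of class I for noun class.
(A) uhzushporpich is wrong: it fails to apply the sound rule(s).

B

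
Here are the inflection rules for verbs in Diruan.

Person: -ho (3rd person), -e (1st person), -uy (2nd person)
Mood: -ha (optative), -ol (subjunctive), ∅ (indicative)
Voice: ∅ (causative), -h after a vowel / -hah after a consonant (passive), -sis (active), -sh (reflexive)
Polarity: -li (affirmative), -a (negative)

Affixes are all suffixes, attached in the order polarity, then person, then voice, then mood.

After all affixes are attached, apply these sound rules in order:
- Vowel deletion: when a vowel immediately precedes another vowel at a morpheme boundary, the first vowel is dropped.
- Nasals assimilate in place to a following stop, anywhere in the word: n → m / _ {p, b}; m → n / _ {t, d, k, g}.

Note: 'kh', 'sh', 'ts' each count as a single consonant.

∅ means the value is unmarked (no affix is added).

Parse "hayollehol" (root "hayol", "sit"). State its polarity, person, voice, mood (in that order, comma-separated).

Segment: hayol-li-e-h-ol.
polarity: -li → affirmative.
person: -e → 1st person.
voice: -h/hah → passive.
mood: -ol → subjunctive.

affirmative, 1st person, passive, subjunctive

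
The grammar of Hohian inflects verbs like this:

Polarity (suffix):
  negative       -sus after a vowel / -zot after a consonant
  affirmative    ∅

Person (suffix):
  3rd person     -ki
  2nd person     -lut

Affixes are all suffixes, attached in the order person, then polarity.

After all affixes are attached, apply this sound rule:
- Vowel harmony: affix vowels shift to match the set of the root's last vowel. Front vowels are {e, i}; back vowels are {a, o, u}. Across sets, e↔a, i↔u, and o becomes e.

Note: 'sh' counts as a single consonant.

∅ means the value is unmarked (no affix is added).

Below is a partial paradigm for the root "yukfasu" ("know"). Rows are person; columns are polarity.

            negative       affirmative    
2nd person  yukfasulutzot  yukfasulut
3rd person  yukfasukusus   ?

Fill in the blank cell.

yukfasuku

Attach person 3rd person -ki → yukfasuki.
polarity = affirmative: zero marking, form stays yukfasuki.
Apply vowel harmony: yukfasuki → yukfasuku.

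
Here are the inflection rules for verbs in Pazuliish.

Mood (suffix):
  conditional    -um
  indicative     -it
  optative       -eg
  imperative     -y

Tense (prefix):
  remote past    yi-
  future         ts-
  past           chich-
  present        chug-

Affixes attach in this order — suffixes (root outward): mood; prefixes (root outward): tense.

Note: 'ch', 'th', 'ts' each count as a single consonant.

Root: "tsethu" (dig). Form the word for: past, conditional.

Attach tense past chich- → chichtsethu.
Attach mood conditional -um → chichtsethuum.

chichtsethuum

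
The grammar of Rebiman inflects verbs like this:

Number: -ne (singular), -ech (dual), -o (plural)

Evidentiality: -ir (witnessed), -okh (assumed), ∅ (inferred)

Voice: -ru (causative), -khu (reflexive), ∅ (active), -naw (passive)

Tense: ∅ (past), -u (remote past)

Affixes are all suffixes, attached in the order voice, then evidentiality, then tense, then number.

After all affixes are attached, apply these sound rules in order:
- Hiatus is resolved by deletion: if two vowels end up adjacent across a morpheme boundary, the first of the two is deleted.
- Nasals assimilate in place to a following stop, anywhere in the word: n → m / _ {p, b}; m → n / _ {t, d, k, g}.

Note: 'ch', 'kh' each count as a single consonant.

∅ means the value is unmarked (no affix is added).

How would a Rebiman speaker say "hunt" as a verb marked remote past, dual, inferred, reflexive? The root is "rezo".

rezokhech

Attach voice reflexive -khu → rezokhu.
evidentiality = inferred: zero marking, form stays rezokhu.
Attach tense remote past -u → rezokhuu.
Attach number dual -ech → rezokhuuech.
Apply vowel deletion: rezokhuuech → rezokhech.
Nasal assimilation: no change.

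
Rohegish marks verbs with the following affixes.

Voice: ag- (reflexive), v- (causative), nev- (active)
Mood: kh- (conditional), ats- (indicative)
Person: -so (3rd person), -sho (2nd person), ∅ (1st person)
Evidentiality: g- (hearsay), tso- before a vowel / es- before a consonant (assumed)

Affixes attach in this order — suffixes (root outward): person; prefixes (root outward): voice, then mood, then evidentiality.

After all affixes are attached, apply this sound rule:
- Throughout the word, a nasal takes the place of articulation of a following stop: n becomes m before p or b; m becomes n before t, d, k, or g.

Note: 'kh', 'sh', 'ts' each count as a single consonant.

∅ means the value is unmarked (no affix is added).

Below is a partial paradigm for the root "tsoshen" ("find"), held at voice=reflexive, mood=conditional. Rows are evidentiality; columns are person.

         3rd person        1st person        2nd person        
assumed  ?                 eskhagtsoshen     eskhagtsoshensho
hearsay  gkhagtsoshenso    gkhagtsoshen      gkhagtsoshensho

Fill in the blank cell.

eskhagtsoshenso

Attach voice reflexive ag- → agtsoshen.
Attach mood conditional kh- → khagtsoshen.
Attach person 3rd person -so → khagtsoshenso.
Attach evidentiality assumed es- (before consonant 'kh') → eskhagtsoshenso.
Nasal assimilation: no change.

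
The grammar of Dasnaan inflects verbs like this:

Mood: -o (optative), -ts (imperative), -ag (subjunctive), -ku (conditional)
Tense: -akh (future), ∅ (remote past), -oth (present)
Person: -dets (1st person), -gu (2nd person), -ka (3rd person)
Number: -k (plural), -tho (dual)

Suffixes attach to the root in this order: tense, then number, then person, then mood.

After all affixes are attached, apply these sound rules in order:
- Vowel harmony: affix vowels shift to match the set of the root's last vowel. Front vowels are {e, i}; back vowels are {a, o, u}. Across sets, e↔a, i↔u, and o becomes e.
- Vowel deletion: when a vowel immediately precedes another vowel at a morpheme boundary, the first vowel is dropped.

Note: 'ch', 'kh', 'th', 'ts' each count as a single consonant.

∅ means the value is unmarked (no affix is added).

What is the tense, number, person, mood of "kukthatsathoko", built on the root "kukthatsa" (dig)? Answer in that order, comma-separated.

remote past, dual, 3rd person, optative

Segment: kukthatsa-tho-ka-o.
tense: ∅ → remote past.
number: -tho → dual.
person: -ka → 3rd person.
mood: -o → optative.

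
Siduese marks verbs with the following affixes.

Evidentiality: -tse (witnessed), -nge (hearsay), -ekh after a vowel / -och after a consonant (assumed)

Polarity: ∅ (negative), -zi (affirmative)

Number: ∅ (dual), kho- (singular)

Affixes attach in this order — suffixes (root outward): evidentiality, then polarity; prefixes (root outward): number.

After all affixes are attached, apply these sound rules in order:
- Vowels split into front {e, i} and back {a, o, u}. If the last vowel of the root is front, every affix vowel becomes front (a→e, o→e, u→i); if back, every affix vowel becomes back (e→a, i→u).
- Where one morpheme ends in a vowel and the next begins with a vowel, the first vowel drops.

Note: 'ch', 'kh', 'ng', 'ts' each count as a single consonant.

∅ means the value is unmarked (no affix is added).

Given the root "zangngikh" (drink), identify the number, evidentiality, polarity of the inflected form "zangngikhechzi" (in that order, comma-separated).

dual, assumed, affirmative

Segment: zangngikh-och-zi.
number: ∅ → dual.
evidentiality: -ekh/och → assumed.
polarity: -zi → affirmative.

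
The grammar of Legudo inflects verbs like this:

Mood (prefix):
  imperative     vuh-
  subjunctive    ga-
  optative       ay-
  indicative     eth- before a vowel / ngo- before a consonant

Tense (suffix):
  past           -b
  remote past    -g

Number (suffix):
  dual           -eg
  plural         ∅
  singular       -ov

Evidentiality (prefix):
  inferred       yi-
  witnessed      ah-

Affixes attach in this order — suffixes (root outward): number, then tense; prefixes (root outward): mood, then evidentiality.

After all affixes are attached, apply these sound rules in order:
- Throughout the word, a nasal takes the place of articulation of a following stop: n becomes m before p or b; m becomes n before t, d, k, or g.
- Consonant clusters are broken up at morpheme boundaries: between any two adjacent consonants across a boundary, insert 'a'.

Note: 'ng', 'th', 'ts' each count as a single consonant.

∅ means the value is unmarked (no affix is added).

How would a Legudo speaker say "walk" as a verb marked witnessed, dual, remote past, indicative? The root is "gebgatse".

ahangogebgatseegag

Attach number dual -eg → gebgatseeg.
Attach mood indicative ngo- (before consonant 'g') → ngogebgatseeg.
Attach tense remote past -g → ngogebgatseegg.
Attach evidentiality witnessed ah- → ahngogebgatseegg.
Nasal assimilation: no change.
Apply epenthesis: ahngogebgatseegg → ahangogebgatseegag.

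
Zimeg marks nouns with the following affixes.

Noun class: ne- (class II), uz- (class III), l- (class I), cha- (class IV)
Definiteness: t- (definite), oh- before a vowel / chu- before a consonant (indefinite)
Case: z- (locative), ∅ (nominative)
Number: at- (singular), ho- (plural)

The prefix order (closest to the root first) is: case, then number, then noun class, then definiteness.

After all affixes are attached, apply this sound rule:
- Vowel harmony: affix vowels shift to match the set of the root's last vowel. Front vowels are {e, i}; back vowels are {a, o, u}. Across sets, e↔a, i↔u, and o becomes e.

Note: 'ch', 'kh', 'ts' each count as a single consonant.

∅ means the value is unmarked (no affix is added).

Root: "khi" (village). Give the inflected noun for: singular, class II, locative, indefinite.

chineetzkhi

Attach case locative z- → zkhi.
Attach number singular at- → atzkhi.
Attach noun class class II ne- → neatzkhi.
Attach definiteness indefinite chu- (before consonant 'n') → chuneatzkhi.
Apply vowel harmony: chuneatzkhi → chineetzkhi.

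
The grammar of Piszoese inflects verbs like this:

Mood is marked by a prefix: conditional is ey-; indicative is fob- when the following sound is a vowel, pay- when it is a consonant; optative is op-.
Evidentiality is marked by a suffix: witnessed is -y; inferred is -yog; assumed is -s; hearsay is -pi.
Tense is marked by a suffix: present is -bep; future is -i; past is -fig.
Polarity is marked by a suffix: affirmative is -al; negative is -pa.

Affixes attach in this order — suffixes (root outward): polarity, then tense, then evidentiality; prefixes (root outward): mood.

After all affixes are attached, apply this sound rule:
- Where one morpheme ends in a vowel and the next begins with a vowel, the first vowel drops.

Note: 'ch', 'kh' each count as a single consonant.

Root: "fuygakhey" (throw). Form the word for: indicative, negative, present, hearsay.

Attach polarity negative -pa → fuygakheypa.
Attach tense present -bep → fuygakheypabep.
Attach mood indicative pay- (before consonant 'f') → payfuygakheypabep.
Attach evidentiality hearsay -pi → payfuygakheypabeppi.
Vowel deletion: no change.

payfuygakheypabeppi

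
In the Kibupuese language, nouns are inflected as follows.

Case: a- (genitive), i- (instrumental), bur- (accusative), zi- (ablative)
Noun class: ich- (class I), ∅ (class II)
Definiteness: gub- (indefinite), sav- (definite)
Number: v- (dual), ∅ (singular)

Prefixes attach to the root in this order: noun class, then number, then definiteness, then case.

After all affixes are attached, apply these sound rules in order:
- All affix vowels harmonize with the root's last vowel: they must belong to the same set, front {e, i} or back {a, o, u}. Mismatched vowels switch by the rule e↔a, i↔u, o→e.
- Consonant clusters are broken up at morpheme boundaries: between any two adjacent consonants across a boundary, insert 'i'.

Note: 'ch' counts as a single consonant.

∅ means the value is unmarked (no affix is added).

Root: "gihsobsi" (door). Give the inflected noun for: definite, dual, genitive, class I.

Attach noun class class I ich- → ichgihsobsi.
Attach number dual v- → vichgihsobsi.
Attach definiteness definite sav- → savvichgihsobsi.
Attach case genitive a- → asavvichgihsobsi.
Apply vowel harmony: asavvichgihsobsi → esevvichgihsobsi.
Apply epenthesis: esevvichgihsobsi → esevivichigihsobsi.

esevivichigihsobsi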